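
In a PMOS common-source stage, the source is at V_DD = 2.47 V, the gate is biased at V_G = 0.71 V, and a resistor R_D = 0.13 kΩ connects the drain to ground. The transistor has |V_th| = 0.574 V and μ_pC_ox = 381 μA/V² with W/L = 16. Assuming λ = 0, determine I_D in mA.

V_SG = V_DD − V_G = 2.47 − 0.71 = 1.76 V, so V_ov = 1.76 − 0.574 = 1.19 V.
k_p = μ_pC_ox · (W/L) = 6.096 mA/V².
Assume saturation: I_D = ½ k_p V_ov² = 0.5 × 6.096 × 1.19² = 4.29 mA, giving V_SD = V_DD − I_D R_D = 2.47 − 4.29 × 0.13 = 1.91 V.
V_SD = 1.91 V ≥ V_ov = 1.19 V, confirming saturation.

I_D = 4.29 mA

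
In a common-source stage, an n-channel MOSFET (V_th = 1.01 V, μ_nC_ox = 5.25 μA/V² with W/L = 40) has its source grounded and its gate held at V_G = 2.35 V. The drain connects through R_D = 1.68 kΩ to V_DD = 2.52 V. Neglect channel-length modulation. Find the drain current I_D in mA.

I_D = 0.189 mA

V_GS = V_G = 2.35 V, so V_ov = 2.35 − 1.01 = 1.34 V.
k_n = μ_nC_ox · (W/L) = 0.21 mA/V².
Assume saturation: I_D = ½ k_n V_ov² = 0.5 × 0.21 × 1.34² = 0.189 mA, giving V_DS = V_DD − I_D R_D = 2.52 − 0.189 × 1.68 = 2.2 V.
V_DS = 2.2 V ≥ V_ov = 1.34 V, confirming saturation.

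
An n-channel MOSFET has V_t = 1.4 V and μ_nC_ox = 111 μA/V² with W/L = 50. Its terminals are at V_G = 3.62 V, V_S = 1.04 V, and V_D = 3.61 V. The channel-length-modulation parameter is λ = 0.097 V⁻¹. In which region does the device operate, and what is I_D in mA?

Saturation; I_D = 4.83 mA

V_GS = V_G − V_S = 3.62 − 1.04 = 2.58 V; V_DS = V_D − V_S = 3.61 − 1.04 = 2.57 V.
k_n = μ_nC_ox · (W/L) = 5.55 mA/V².
V_ov = V_GS − V_t = 2.58 − 1.4 = 1.18 V.
Since V_DS = 2.57 V ≥ V_ov = 1.18 V, the device is in saturation.
I_D = ½ k_n V_ov² (1 + λ V_DS) = 0.5 × 5.55 × 1.18² × (1 + 0.097 × 2.57) = 4.83 mA.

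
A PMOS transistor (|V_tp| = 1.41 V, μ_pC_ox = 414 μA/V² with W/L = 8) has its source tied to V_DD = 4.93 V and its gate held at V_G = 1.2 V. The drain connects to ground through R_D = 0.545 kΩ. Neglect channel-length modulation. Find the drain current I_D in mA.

I_D = 6.84 mA

V_SG = V_DD − V_G = 4.93 − 1.2 = 3.73 V, so V_ov = 3.73 − 1.41 = 2.32 V.
k_p = μ_pC_ox · (W/L) = 3.312 mA/V².
Assume saturation: I_D = ½ k_p V_ov² = 0.5 × 3.312 × 2.32² = 8.91 mA, giving V_SD = V_DD − I_D R_D = 4.93 − 8.91 × 0.545 = 0.0723 V.
But 0.0723 V < V_ov = 2.32 V, so the device is actually in triode.
In triode I_D = k_p[V_ov V_SD − ½ V_SD²] and I_D = (V_DD − V_SD)/R_D. Equating: 0.903 V_SD² − 5.188 V_SD + 4.93 = 0, giving V_SD = 1.2 V (the root below V_ov).
I_D = (4.93 − 1.2) / 0.545 = 6.84 mA.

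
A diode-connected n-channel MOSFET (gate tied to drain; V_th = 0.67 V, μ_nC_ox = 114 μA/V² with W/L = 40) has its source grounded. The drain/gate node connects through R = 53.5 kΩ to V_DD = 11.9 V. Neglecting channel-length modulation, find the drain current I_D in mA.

With gate tied to drain, V_GS = V_DS ≥ V_GS − V_th, so the device is in saturation.
k_n = μ_nC_ox · (W/L) = 4.56 mA/V².
KCL at the drain: ½ k_n (V_GS − V_th)² = (V_DD − V_GS)/R.
Let x = V_GS − 0.67. Then 122 x² + x − 11.23 = 0, giving x = 0.299 V (positive root), so V_GS = 0.969 V.
I_D = (V_DD − V_GS)/R = (11.9 − 0.969) / 53.5 = 0.204 mA.

I_D = 0.204 mA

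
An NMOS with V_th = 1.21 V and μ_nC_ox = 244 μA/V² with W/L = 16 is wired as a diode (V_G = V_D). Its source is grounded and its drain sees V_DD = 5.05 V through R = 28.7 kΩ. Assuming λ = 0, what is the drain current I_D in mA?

With gate tied to drain, V_GS = V_DS ≥ V_GS − V_th, so the device is in saturation.
k_n = μ_nC_ox · (W/L) = 3.904 mA/V².
KCL at the drain: ½ k_n (V_GS − V_th)² = (V_DD − V_GS)/R.
Let x = V_GS − 1.21. Then 56 x² + x − 3.84 = 0, giving x = 0.253 V (positive root), so V_GS = 1.46 V.
I_D = (V_DD − V_GS)/R = (5.05 − 1.46) / 28.7 = 0.125 mA.

I_D = 0.125 mA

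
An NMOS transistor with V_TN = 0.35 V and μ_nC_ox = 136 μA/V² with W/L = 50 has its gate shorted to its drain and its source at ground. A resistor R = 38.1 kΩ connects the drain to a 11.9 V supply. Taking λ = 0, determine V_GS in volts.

V_GS = 0.645 V

With gate tied to drain, V_GS = V_DS ≥ V_GS − V_TN, so the device is in saturation.
k_n = μ_nC_ox · (W/L) = 6.8 mA/V².
KCL at the drain: ½ k_n (V_GS − V_TN)² = (V_DD − V_GS)/R.
Let x = V_GS − 0.35. Then 130 x² + x − 11.55 = 0, giving x = 0.295 V (positive root), so V_GS = 0.645 V.
I_D = (V_DD − V_GS)/R = (11.9 − 0.645) / 38.1 = 0.295 mA.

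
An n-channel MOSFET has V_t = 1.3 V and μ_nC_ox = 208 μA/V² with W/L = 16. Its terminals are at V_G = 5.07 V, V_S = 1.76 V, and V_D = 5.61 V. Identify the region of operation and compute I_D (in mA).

V_GS = V_G − V_S = 5.07 − 1.76 = 3.31 V; V_DS = V_D − V_S = 5.61 − 1.76 = 3.85 V.
k_n = μ_nC_ox · (W/L) = 3.328 mA/V².
V_ov = V_GS − V_t = 3.31 − 1.3 = 2.01 V.
Since V_DS = 3.85 V ≥ V_ov = 2.01 V, the device is in saturation.
I_D = ½ k_n V_ov² = 0.5 × 3.328 × 2.01² = 6.72 mA.

Saturation; I_D = 6.72 mA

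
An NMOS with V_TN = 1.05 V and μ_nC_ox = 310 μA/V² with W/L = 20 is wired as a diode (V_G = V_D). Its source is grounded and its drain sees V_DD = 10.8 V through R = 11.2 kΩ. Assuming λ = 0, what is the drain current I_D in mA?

With gate tied to drain, V_GS = V_DS ≥ V_GS − V_TN, so the device is in saturation.
k_n = μ_nC_ox · (W/L) = 6.2 mA/V².
KCL at the drain: ½ k_n (V_GS − V_TN)² = (V_DD − V_GS)/R.
Let x = V_GS − 1.05. Then 34.7 x² + x − 9.75 = 0, giving x = 0.516 V (positive root), so V_GS = 1.57 V.
I_D = (V_DD − V_GS)/R = (10.8 − 1.57) / 11.2 = 0.824 mA.

I_D = 0.824 mA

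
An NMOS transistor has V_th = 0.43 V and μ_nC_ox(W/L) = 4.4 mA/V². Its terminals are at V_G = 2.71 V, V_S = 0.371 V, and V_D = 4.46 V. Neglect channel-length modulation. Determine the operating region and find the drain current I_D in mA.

V_GS = V_G − V_S = 2.71 − 0.371 = 2.34 V; V_DS = V_D − V_S = 4.46 − 0.371 = 4.09 V.
V_ov = V_GS − V_th = 2.34 − 0.43 = 1.91 V.
Since V_DS = 4.09 V ≥ V_ov = 1.91 V, the device is in saturation.
I_D = ½ k_n V_ov² = 0.5 × 4.4 × 1.91² = 8.02 mA.

Saturation; I_D = 8.02 mA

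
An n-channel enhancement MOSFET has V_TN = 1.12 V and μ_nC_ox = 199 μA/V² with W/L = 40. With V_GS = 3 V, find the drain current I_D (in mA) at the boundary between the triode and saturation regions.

I_D = 14.1 mA

At the boundary V_DS = V_ov = V_GS − V_TN = 3 − 1.12 = 1.88 V.
k_n = μ_nC_ox · (W/L) = 7.96 mA/V².
I_D = ½ k_n V_ov² = 0.5 × 7.96 × 1.88² = 14.1 mA.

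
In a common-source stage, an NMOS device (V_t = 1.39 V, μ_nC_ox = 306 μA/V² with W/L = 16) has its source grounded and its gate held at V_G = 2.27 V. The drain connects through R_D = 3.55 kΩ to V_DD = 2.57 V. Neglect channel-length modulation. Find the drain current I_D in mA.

V_GS = V_G = 2.27 V, so V_ov = 2.27 − 1.39 = 0.88 V.
k_n = μ_nC_ox · (W/L) = 4.896 mA/V².
Assume saturation: I_D = ½ k_n V_ov² = 0.5 × 4.896 × 0.88² = 1.9 mA, giving V_DS = V_DD − I_D R_D = 2.57 − 1.9 × 3.55 = -4.16 V.
But -4.16 V < V_ov = 0.88 V, so the device is actually in triode.
In triode I_D = k_n[V_ov V_DS − ½ V_DS²] and I_D = (V_DD − V_DS)/R_D. Equating: 8.69 V_DS² − 16.3 V_DS + 2.57 = 0, giving V_DS = 0.174 V (the root below V_ov).
I_D = (2.57 − 0.174) / 3.55 = 0.675 mA.

I_D = 0.675 mA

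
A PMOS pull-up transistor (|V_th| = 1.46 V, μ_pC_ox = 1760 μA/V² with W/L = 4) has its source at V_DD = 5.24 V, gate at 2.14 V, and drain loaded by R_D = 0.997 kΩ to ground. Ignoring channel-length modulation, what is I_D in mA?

V_SG = V_DD − V_G = 5.24 − 2.14 = 3.1 V, so V_ov = 3.1 − 1.46 = 1.64 V.
k_p = μ_pC_ox · (W/L) = 7.04 mA/V².
Assume saturation: I_D = ½ k_p V_ov² = 0.5 × 7.04 × 1.64² = 9.47 mA, giving V_SD = V_DD − I_D R_D = 5.24 − 9.47 × 0.997 = -4.2 V.
But -4.2 V < V_ov = 1.64 V, so the device is actually in triode.
In triode I_D = k_p[V_ov V_SD − ½ V_SD²] and I_D = (V_DD − V_SD)/R_D. Equating: 3.51 V_SD² − 12.51 V_SD + 5.24 = 0, giving V_SD = 0.485 V (the root below V_ov).
I_D = (5.24 − 0.485) / 0.997 = 4.77 mA.

I_D = 4.77 mA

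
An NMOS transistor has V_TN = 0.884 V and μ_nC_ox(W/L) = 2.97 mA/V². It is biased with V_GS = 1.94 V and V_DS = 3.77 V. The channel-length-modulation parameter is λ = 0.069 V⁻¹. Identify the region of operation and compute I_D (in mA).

V_ov = V_GS − V_TN = 1.94 − 0.884 = 1.06 V.
Since V_DS = 3.77 V ≥ V_ov = 1.06 V, the device is in saturation.
I_D = ½ k_n V_ov² (1 + λ V_DS) = 0.5 × 2.97 × 1.06² × (1 + 0.069 × 3.77) = 2.09 mA.

Saturation; I_D = 2.09 mA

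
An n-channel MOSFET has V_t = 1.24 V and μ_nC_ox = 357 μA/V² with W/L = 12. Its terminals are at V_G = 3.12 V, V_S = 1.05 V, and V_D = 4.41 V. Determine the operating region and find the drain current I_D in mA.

Saturation; I_D = 1.48 mA

V_GS = V_G − V_S = 3.12 − 1.05 = 2.07 V; V_DS = V_D − V_S = 4.41 − 1.05 = 3.36 V.
k_n = μ_nC_ox · (W/L) = 4.284 mA/V².
V_ov = V_GS − V_t = 2.07 − 1.24 = 0.83 V.
Since V_DS = 3.36 V ≥ V_ov = 0.83 V, the device is in saturation.
I_D = ½ k_n V_ov² = 0.5 × 4.284 × 0.83² = 1.48 mA.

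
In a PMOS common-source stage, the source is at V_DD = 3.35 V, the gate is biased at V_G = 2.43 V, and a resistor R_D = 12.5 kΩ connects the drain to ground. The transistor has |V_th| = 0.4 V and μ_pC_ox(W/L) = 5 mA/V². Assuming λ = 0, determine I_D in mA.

I_D = 0.259 mA

V_SG = V_DD − V_G = 3.35 − 2.43 = 0.92 V, so V_ov = 0.92 − 0.4 = 0.52 V.
Assume saturation: I_D = ½ k_p V_ov² = 0.5 × 5 × 0.52² = 0.676 mA, giving V_SD = V_DD − I_D R_D = 3.35 − 0.676 × 12.5 = -5.1 V.
But -5.1 V < V_ov = 0.52 V, so the device is actually in triode.
In triode I_D = k_p[V_ov V_SD − ½ V_SD²] and I_D = (V_DD − V_SD)/R_D. Equating: 31.2 V_SD² − 33.5 V_SD + 3.35 = 0, giving V_SD = 0.112 V (the root below V_ov).
I_D = (3.35 − 0.112) / 12.5 = 0.259 mA.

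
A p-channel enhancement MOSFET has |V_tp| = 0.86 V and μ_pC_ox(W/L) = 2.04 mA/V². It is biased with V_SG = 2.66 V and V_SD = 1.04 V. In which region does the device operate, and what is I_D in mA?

Triode; I_D = 2.72 mA

V_ov = V_SG − |V_tp| = 2.66 − 0.86 = 1.8 V.
Since V_SD = 1.04 V < V_ov = 1.8 V, the device is in the triode region.
I_D = k_p [V_ov · V_SD − ½ V_SD²] = 2.04 × [1.8 × 1.04 − 0.5 × 1.04²] = 2.72 mA.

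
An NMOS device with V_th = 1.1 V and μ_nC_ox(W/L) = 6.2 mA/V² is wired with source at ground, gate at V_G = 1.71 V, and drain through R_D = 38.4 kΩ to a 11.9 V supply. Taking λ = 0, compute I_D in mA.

V_GS = V_G = 1.71 V, so V_ov = 1.71 − 1.1 = 0.61 V.
Assume saturation: I_D = ½ k_n V_ov² = 0.5 × 6.2 × 0.61² = 1.15 mA, giving V_DS = V_DD − I_D R_D = 11.9 − 1.15 × 38.4 = -32.4 V.
But -32.4 V < V_ov = 0.61 V, so the device is actually in triode.
In triode I_D = k_n[V_ov V_DS − ½ V_DS²] and I_D = (V_DD − V_DS)/R_D. Equating: 119 V_DS² − 146.2 V_DS + 11.9 = 0, giving V_DS = 0.0876 V (the root below V_ov).
I_D = (11.9 − 0.0876) / 38.4 = 0.308 mA.

I_D = 0.308 mA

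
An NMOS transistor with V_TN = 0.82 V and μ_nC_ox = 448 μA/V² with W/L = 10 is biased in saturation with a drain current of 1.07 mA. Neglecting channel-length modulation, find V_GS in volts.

k_n = μ_nC_ox · (W/L) = 4.48 mA/V².
In saturation I_D = ½ k_n (V_GS − V_TN)², so V_GS − V_TN = √(2 I_D / k_n) = √(2 × 1.07 / 4.48) = 0.691 V.
V_GS = 0.82 + 0.691 = 1.51 V.

V_GS = 1.51 V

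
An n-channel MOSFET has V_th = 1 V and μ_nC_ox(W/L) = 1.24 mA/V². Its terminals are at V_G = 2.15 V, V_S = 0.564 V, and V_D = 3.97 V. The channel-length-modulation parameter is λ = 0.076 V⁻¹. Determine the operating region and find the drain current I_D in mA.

V_GS = V_G − V_S = 2.15 − 0.564 = 1.59 V; V_DS = V_D − V_S = 3.97 − 0.564 = 3.41 V.
V_ov = V_GS − V_th = 1.59 − 1 = 0.586 V.
Since V_DS = 3.41 V ≥ V_ov = 0.586 V, the device is in saturation.
I_D = ½ k_n V_ov² (1 + λ V_DS) = 0.5 × 1.24 × 0.586² × (1 + 0.076 × 3.41) = 0.268 mA.

Saturation; I_D = 0.268 mA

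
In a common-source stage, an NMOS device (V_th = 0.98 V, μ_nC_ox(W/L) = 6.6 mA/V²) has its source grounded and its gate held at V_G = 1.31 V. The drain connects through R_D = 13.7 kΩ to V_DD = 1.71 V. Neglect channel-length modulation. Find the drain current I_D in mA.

I_D = 0.120 mA

V_GS = V_G = 1.31 V, so V_ov = 1.31 − 0.98 = 0.33 V.
Assume saturation: I_D = ½ k_n V_ov² = 0.5 × 6.6 × 0.33² = 0.359 mA, giving V_DS = V_DD − I_D R_D = 1.71 − 0.359 × 13.7 = -3.21 V.
But -3.21 V < V_ov = 0.33 V, so the device is actually in triode.
In triode I_D = k_n[V_ov V_DS − ½ V_DS²] and I_D = (V_DD − V_DS)/R_D. Equating: 45.2 V_DS² − 30.84 V_DS + 1.71 = 0, giving V_DS = 0.0609 V (the root below V_ov).
I_D = (1.71 − 0.0609) / 13.7 = 0.12 mA.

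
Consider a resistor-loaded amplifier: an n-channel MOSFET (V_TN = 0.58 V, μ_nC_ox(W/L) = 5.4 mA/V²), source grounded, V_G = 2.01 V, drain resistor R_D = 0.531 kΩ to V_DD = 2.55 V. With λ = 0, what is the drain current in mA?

I_D = 3.67 mA

V_GS = V_G = 2.01 V, so V_ov = 2.01 − 0.58 = 1.43 V.
Assume saturation: I_D = ½ k_n V_ov² = 0.5 × 5.4 × 1.43² = 5.52 mA, giving V_DS = V_DD − I_D R_D = 2.55 − 5.52 × 0.531 = -0.382 V.
But -0.382 V < V_ov = 1.43 V, so the device is actually in triode.
In triode I_D = k_n[V_ov V_DS − ½ V_DS²] and I_D = (V_DD − V_DS)/R_D. Equating: 1.43 V_DS² − 5.1 V_DS + 2.55 = 0, giving V_DS = 0.602 V (the root below V_ov).
I_D = (2.55 − 0.602) / 0.531 = 3.67 mA.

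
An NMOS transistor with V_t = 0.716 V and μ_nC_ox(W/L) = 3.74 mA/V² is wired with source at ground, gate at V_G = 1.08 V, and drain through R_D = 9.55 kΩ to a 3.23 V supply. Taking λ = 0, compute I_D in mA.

V_GS = V_G = 1.08 V, so V_ov = 1.08 − 0.716 = 0.364 V.
Assume saturation: I_D = ½ k_n V_ov² = 0.5 × 3.74 × 0.364² = 0.248 mA, giving V_DS = V_DD − I_D R_D = 3.23 − 0.248 × 9.55 = 0.864 V.
V_DS = 0.864 V ≥ V_ov = 0.364 V, confirming saturation.

I_D = 0.248 mA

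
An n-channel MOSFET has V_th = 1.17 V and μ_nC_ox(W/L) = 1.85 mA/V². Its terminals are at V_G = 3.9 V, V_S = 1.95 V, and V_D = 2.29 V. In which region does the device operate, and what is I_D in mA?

V_GS = V_G − V_S = 3.9 − 1.95 = 1.95 V; V_DS = V_D − V_S = 2.29 − 1.95 = 0.34 V.
V_ov = V_GS − V_th = 1.95 − 1.17 = 0.78 V.
Since V_DS = 0.34 V < V_ov = 0.78 V, the device is in the triode region.
I_D = k_n [V_ov · V_DS − ½ V_DS²] = 1.85 × [0.78 × 0.34 − 0.5 × 0.34²] = 0.384 mA.

Triode; I_D = 0.384 mA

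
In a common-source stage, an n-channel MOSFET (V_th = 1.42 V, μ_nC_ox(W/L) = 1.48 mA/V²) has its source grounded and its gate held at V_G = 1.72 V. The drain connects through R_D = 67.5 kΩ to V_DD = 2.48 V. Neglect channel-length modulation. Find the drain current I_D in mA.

I_D = 0.0353 mA

V_GS = V_G = 1.72 V, so V_ov = 1.72 − 1.42 = 0.3 V.
Assume saturation: I_D = ½ k_n V_ov² = 0.5 × 1.48 × 0.3² = 0.0666 mA, giving V_DS = V_DD − I_D R_D = 2.48 − 0.0666 × 67.5 = -2.02 V.
But -2.02 V < V_ov = 0.3 V, so the device is actually in triode.
In triode I_D = k_n[V_ov V_DS − ½ V_DS²] and I_D = (V_DD − V_DS)/R_D. Equating: 50 V_DS² − 30.97 V_DS + 2.48 = 0, giving V_DS = 0.0945 V (the root below V_ov).
I_D = (2.48 − 0.0945) / 67.5 = 0.0353 mA.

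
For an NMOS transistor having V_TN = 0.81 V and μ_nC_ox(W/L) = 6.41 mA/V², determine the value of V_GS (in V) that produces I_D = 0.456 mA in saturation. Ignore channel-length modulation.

V_GS = 1.19 V

In saturation I_D = ½ k_n (V_GS − V_TN)², so V_GS − V_TN = √(2 I_D / k_n) = √(2 × 0.456 / 6.41) = 0.377 V.
V_GS = 0.81 + 0.377 = 1.19 V.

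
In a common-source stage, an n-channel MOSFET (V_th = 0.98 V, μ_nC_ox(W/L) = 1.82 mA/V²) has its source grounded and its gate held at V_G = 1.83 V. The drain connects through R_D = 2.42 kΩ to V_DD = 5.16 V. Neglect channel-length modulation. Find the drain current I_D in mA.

I_D = 0.657 mA

V_GS = V_G = 1.83 V, so V_ov = 1.83 − 0.98 = 0.85 V.
Assume saturation: I_D = ½ k_n V_ov² = 0.5 × 1.82 × 0.85² = 0.657 mA, giving V_DS = V_DD − I_D R_D = 5.16 − 0.657 × 2.42 = 3.57 V.
V_DS = 3.57 V ≥ V_ov = 0.85 V, confirming saturation.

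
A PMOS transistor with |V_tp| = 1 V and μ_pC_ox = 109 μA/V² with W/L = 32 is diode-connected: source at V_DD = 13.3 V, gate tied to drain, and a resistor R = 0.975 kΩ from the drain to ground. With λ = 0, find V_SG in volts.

With gate tied to drain, V_SG = V_SD ≥ V_SG − |V_tp|, so the device is in saturation.
k_p = μ_pC_ox · (W/L) = 3.488 mA/V².
KCL at the drain: ½ k_p (V_SG − |V_tp|)² = (V_DD − V_SG)/R.
Let x = V_SG − 1. Then 1.7 x² + x − 12.3 = 0, giving x = 2.41 V (positive root), so V_SG = 3.41 V.
I_D = (V_DD − V_SG)/R = (13.3 − 3.41) / 0.975 = 10.1 mA.

V_SG = 3.41 V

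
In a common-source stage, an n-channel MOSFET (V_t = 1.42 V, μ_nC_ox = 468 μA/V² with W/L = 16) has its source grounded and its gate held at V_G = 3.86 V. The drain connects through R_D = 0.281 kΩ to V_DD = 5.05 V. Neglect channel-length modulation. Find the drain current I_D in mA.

I_D = 14.4 mA

V_GS = V_G = 3.86 V, so V_ov = 3.86 − 1.42 = 2.44 V.
k_n = μ_nC_ox · (W/L) = 7.488 mA/V².
Assume saturation: I_D = ½ k_n V_ov² = 0.5 × 7.488 × 2.44² = 22.3 mA, giving V_DS = V_DD − I_D R_D = 5.05 − 22.3 × 0.281 = -1.21 V.
But -1.21 V < V_ov = 2.44 V, so the device is actually in triode.
In triode I_D = k_n[V_ov V_DS − ½ V_DS²] and I_D = (V_DD − V_DS)/R_D. Equating: 1.05 V_DS² − 6.134 V_DS + 5.05 = 0, giving V_DS = 0.992 V (the root below V_ov).
I_D = (5.05 − 0.992) / 0.281 = 14.4 mA.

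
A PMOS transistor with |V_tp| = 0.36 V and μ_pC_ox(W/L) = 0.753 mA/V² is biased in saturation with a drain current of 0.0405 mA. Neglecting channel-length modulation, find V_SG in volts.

In saturation I_D = ½ k_p (V_SG − |V_tp|)², so V_SG − |V_tp| = √(2 I_D / k_p) = √(2 × 0.0405 / 0.753) = 0.328 V.
V_SG = 0.36 + 0.328 = 0.688 V.

V_SG = 0.688 V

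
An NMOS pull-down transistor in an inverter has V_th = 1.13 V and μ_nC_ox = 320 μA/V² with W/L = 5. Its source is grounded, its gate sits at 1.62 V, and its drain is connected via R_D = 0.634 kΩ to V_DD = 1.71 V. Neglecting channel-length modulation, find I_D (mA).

V_GS = V_G = 1.62 V, so V_ov = 1.62 − 1.13 = 0.49 V.
k_n = μ_nC_ox · (W/L) = 1.6 mA/V².
Assume saturation: I_D = ½ k_n V_ov² = 0.5 × 1.6 × 0.49² = 0.192 mA, giving V_DS = V_DD − I_D R_D = 1.71 − 0.192 × 0.634 = 1.59 V.
V_DS = 1.59 V ≥ V_ov = 0.49 V, confirming saturation.

I_D = 0.192 mA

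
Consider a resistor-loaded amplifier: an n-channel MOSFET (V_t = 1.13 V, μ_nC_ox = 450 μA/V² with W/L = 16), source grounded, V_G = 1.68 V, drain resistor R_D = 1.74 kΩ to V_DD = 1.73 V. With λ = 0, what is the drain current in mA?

I_D = 0.832 mA

V_GS = V_G = 1.68 V, so V_ov = 1.68 − 1.13 = 0.55 V.
k_n = μ_nC_ox · (W/L) = 7.2 mA/V².
Assume saturation: I_D = ½ k_n V_ov² = 0.5 × 7.2 × 0.55² = 1.09 mA, giving V_DS = V_DD − I_D R_D = 1.73 − 1.09 × 1.74 = -0.165 V.
But -0.165 V < V_ov = 0.55 V, so the device is actually in triode.
In triode I_D = k_n[V_ov V_DS − ½ V_DS²] and I_D = (V_DD − V_DS)/R_D. Equating: 6.26 V_DS² − 7.89 V_DS + 1.73 = 0, giving V_DS = 0.283 V (the root below V_ov).
I_D = (1.73 − 0.283) / 1.74 = 0.832 mA.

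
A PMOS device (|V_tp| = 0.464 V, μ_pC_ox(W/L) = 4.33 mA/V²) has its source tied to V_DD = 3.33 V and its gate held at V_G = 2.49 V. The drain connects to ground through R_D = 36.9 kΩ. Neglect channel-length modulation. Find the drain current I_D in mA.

V_SG = V_DD − V_G = 3.33 − 2.49 = 0.84 V, so V_ov = 0.84 − 0.464 = 0.376 V.
Assume saturation: I_D = ½ k_p V_ov² = 0.5 × 4.33 × 0.376² = 0.306 mA, giving V_SD = V_DD − I_D R_D = 3.33 − 0.306 × 36.9 = -7.96 V.
But -7.96 V < V_ov = 0.376 V, so the device is actually in triode.
In triode I_D = k_p[V_ov V_SD − ½ V_SD²] and I_D = (V_DD − V_SD)/R_D. Equating: 79.9 V_SD² − 61.08 V_SD + 3.33 = 0, giving V_SD = 0.0591 V (the root below V_ov).
I_D = (3.33 − 0.0591) / 36.9 = 0.0886 mA.

I_D = 0.0886 mA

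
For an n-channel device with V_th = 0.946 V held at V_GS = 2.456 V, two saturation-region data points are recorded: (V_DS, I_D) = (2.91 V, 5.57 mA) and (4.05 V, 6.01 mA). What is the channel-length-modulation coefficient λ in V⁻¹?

λ = 0.0868 V⁻¹

With V_GS fixed, I_D ∝ (1 + λ V_DS) in saturation, so I_D2/I_D1 = (1 + λ V_DS2)/(1 + λ V_DS1).
6.01/5.57 = 1.079 = (1 + 4.05 λ)/(1 + 2.91 λ).
Solving: λ (I_D1 V_DS2 − I_D2 V_DS1) = I_D2 − I_D1, so λ = (6.01 − 5.57) / (5.57 × 4.05 − 6.01 × 2.91) = 0.44 / 5.07 = 0.0868 V⁻¹.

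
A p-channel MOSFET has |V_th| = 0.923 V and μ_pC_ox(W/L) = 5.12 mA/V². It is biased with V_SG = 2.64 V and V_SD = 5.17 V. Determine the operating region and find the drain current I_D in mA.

V_ov = V_SG − |V_th| = 2.64 − 0.923 = 1.72 V.
Since V_SD = 5.17 V ≥ V_ov = 1.72 V, the device is in saturation.
I_D = ½ k_p V_ov² = 0.5 × 5.12 × 1.72² = 7.55 mA.

Saturation; I_D = 7.55 mA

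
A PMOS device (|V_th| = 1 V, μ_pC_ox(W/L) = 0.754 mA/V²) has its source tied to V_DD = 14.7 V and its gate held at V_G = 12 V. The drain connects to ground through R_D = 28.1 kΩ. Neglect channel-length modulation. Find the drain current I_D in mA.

I_D = 0.507 mA

V_SG = V_DD − V_G = 14.7 − 12 = 2.7 V, so V_ov = 2.7 − 1 = 1.7 V.
Assume saturation: I_D = ½ k_p V_ov² = 0.5 × 0.754 × 1.7² = 1.09 mA, giving V_SD = V_DD − I_D R_D = 14.7 − 1.09 × 28.1 = -15.9 V.
But -15.9 V < V_ov = 1.7 V, so the device is actually in triode.
In triode I_D = k_p[V_ov V_SD − ½ V_SD²] and I_D = (V_DD − V_SD)/R_D. Equating: 10.6 V_SD² − 37.02 V_SD + 14.7 = 0, giving V_SD = 0.457 V (the root below V_ov).
I_D = (14.7 − 0.457) / 28.1 = 0.507 mA.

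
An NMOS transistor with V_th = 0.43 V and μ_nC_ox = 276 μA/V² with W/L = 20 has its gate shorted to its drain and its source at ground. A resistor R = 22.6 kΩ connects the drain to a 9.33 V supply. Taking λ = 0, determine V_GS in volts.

V_GS = 0.800 V

With gate tied to drain, V_GS = V_DS ≥ V_GS − V_th, so the device is in saturation.
k_n = μ_nC_ox · (W/L) = 5.52 mA/V².
KCL at the drain: ½ k_n (V_GS − V_th)² = (V_DD − V_GS)/R.
Let x = V_GS − 0.43. Then 62.4 x² + x − 8.9 = 0, giving x = 0.37 V (positive root), so V_GS = 0.8 V.
I_D = (V_DD − V_GS)/R = (9.33 − 0.8) / 22.6 = 0.377 mA.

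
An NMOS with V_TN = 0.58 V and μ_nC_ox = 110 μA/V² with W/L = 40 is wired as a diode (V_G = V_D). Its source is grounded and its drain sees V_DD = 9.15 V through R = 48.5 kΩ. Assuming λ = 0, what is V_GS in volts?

V_GS = 0.859 V

With gate tied to drain, V_GS = V_DS ≥ V_GS − V_TN, so the device is in saturation.
k_n = μ_nC_ox · (W/L) = 4.4 mA/V².
KCL at the drain: ½ k_n (V_GS − V_TN)² = (V_DD − V_GS)/R.
Let x = V_GS − 0.58. Then 107 x² + x − 8.57 = 0, giving x = 0.279 V (positive root), so V_GS = 0.859 V.
I_D = (V_DD − V_GS)/R = (9.15 − 0.859) / 48.5 = 0.171 mA.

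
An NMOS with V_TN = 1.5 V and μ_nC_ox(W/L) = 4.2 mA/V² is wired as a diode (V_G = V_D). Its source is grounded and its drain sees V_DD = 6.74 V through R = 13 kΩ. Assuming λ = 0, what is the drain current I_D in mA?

I_D = 0.371 mA

With gate tied to drain, V_GS = V_DS ≥ V_GS − V_TN, so the device is in saturation.
KCL at the drain: ½ k_n (V_GS − V_TN)² = (V_DD − V_GS)/R.
Let x = V_GS − 1.5. Then 27.3 x² + x − 5.24 = 0, giving x = 0.42 V (positive root), so V_GS = 1.92 V.
I_D = (V_DD − V_GS)/R = (6.74 − 1.92) / 13 = 0.371 mA.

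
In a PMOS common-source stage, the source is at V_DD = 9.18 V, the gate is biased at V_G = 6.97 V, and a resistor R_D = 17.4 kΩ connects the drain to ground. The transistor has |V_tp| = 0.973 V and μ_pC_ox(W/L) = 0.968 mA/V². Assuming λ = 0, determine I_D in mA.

I_D = 0.497 mA

V_SG = V_DD − V_G = 9.18 − 6.97 = 2.21 V, so V_ov = 2.21 − 0.973 = 1.24 V.
Assume saturation: I_D = ½ k_p V_ov² = 0.5 × 0.968 × 1.24² = 0.741 mA, giving V_SD = V_DD − I_D R_D = 9.18 − 0.741 × 17.4 = -3.71 V.
But -3.71 V < V_ov = 1.24 V, so the device is actually in triode.
In triode I_D = k_p[V_ov V_SD − ½ V_SD²] and I_D = (V_DD − V_SD)/R_D. Equating: 8.42 V_SD² − 21.84 V_SD + 9.18 = 0, giving V_SD = 0.528 V (the root below V_ov).
I_D = (9.18 − 0.528) / 17.4 = 0.497 mA.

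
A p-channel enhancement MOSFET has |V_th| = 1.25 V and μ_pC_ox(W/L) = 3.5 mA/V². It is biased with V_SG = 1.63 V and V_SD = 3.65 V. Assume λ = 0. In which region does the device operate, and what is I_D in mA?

V_ov = V_SG − |V_th| = 1.63 − 1.25 = 0.38 V.
Since V_SD = 3.65 V ≥ V_ov = 0.38 V, the device is in saturation.
I_D = ½ k_p V_ov² = 0.5 × 3.5 × 0.38² = 0.253 mA.

Saturation; I_D = 0.253 mA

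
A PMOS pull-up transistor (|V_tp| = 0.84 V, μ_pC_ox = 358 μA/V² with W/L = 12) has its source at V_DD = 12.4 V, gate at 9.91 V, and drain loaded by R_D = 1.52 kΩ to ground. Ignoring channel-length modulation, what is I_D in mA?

I_D = 5.85 mA

V_SG = V_DD − V_G = 12.4 − 9.91 = 2.49 V, so V_ov = 2.49 − 0.84 = 1.65 V.
k_p = μ_pC_ox · (W/L) = 4.296 mA/V².
Assume saturation: I_D = ½ k_p V_ov² = 0.5 × 4.296 × 1.65² = 5.85 mA, giving V_SD = V_DD − I_D R_D = 12.4 − 5.85 × 1.52 = 3.51 V.
V_SD = 3.51 V ≥ V_ov = 1.65 V, confirming saturation.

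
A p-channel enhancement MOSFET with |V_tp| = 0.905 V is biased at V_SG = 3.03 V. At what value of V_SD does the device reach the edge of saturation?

V_SD,sat = 2.12 V

The boundary between triode and saturation is V_SD = V_SG − |V_tp| = V_ov.
V_ov = 3.03 − 0.905 = 2.12 V.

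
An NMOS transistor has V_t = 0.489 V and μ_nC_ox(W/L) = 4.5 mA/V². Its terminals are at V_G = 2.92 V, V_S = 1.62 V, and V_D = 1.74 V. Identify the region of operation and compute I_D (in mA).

Triode; I_D = 0.406 mA

V_GS = V_G − V_S = 2.92 − 1.62 = 1.3 V; V_DS = V_D − V_S = 1.74 − 1.62 = 0.12 V.
V_ov = V_GS − V_t = 1.3 − 0.489 = 0.811 V.
Since V_DS = 0.12 V < V_ov = 0.811 V, the device is in the triode region.
I_D = k_n [V_ov · V_DS − ½ V_DS²] = 4.5 × [0.811 × 0.12 − 0.5 × 0.12²] = 0.406 mA.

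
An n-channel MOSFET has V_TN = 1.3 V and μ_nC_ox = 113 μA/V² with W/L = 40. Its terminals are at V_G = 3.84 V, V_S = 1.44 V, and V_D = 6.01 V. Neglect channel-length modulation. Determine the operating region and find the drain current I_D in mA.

V_GS = V_G − V_S = 3.84 − 1.44 = 2.4 V; V_DS = V_D − V_S = 6.01 − 1.44 = 4.57 V.
k_n = μ_nC_ox · (W/L) = 4.52 mA/V².
V_ov = V_GS − V_TN = 2.4 − 1.3 = 1.1 V.
Since V_DS = 4.57 V ≥ V_ov = 1.1 V, the device is in saturation.
I_D = ½ k_n V_ov² = 0.5 × 4.52 × 1.1² = 2.73 mA.

Saturation; I_D = 2.73 mA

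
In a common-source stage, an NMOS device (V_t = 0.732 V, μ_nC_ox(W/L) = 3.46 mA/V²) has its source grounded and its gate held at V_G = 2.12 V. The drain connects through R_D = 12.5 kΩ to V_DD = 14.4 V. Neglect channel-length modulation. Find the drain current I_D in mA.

I_D = 1.13 mA

V_GS = V_G = 2.12 V, so V_ov = 2.12 − 0.732 = 1.39 V.
Assume saturation: I_D = ½ k_n V_ov² = 0.5 × 3.46 × 1.39² = 3.33 mA, giving V_DS = V_DD − I_D R_D = 14.4 − 3.33 × 12.5 = -27.3 V.
But -27.3 V < V_ov = 1.39 V, so the device is actually in triode.
In triode I_D = k_n[V_ov V_DS − ½ V_DS²] and I_D = (V_DD − V_DS)/R_D. Equating: 21.6 V_DS² − 61.03 V_DS + 14.4 = 0, giving V_DS = 0.26 V (the root below V_ov).
I_D = (14.4 − 0.26) / 12.5 = 1.13 mA.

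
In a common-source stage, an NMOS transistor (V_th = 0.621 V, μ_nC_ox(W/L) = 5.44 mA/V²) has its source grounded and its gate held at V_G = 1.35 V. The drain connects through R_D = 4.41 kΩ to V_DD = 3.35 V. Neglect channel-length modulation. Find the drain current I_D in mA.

V_GS = V_G = 1.35 V, so V_ov = 1.35 − 0.621 = 0.729 V.
Assume saturation: I_D = ½ k_n V_ov² = 0.5 × 5.44 × 0.729² = 1.45 mA, giving V_DS = V_DD − I_D R_D = 3.35 − 1.45 × 4.41 = -3.02 V.
But -3.02 V < V_ov = 0.729 V, so the device is actually in triode.
In triode I_D = k_n[V_ov V_DS − ½ V_DS²] and I_D = (V_DD − V_DS)/R_D. Equating: 12 V_DS² − 18.49 V_DS + 3.35 = 0, giving V_DS = 0.21 V (the root below V_ov).
I_D = (3.35 − 0.21) / 4.41 = 0.712 mA.

I_D = 0.712 mA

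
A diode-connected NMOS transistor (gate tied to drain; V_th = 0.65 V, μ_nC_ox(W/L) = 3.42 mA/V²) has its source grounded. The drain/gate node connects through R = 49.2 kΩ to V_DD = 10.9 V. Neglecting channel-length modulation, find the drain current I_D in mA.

I_D = 0.201 mA

With gate tied to drain, V_GS = V_DS ≥ V_GS − V_th, so the device is in saturation.
KCL at the drain: ½ k_n (V_GS − V_th)² = (V_DD − V_GS)/R.
Let x = V_GS − 0.65. Then 84.1 x² + x − 10.25 = 0, giving x = 0.343 V (positive root), so V_GS = 0.993 V.
I_D = (V_DD − V_GS)/R = (10.9 − 0.993) / 49.2 = 0.201 mA.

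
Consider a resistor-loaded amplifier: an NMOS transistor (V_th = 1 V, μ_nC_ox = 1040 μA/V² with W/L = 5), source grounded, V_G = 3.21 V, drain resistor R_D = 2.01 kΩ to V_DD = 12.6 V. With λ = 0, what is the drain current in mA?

V_GS = V_G = 3.21 V, so V_ov = 3.21 − 1 = 2.21 V.
k_n = μ_nC_ox · (W/L) = 5.2 mA/V².
Assume saturation: I_D = ½ k_n V_ov² = 0.5 × 5.2 × 2.21² = 12.7 mA, giving V_DS = V_DD − I_D R_D = 12.6 − 12.7 × 2.01 = -12.9 V.
But -12.9 V < V_ov = 2.21 V, so the device is actually in triode.
In triode I_D = k_n[V_ov V_DS − ½ V_DS²] and I_D = (V_DD − V_DS)/R_D. Equating: 5.23 V_DS² − 24.1 V_DS + 12.6 = 0, giving V_DS = 0.601 V (the root below V_ov).
I_D = (12.6 − 0.601) / 2.01 = 5.97 mA.

I_D = 5.97 mA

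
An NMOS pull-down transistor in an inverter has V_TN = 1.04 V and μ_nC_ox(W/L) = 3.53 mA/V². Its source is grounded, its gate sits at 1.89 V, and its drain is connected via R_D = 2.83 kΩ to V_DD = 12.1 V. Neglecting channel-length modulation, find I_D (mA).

V_GS = V_G = 1.89 V, so V_ov = 1.89 − 1.04 = 0.85 V.
Assume saturation: I_D = ½ k_n V_ov² = 0.5 × 3.53 × 0.85² = 1.28 mA, giving V_DS = V_DD − I_D R_D = 12.1 − 1.28 × 2.83 = 8.49 V.
V_DS = 8.49 V ≥ V_ov = 0.85 V, confirming saturation.

I_D = 1.28 mA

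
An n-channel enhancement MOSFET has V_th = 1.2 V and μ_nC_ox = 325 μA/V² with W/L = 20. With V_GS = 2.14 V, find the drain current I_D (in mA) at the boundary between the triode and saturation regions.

I_D = 2.87 mA

At the boundary V_DS = V_ov = V_GS − V_th = 2.14 − 1.2 = 0.94 V.
k_n = μ_nC_ox · (W/L) = 6.5 mA/V².
I_D = ½ k_n V_ov² = 0.5 × 6.5 × 0.94² = 2.87 mA.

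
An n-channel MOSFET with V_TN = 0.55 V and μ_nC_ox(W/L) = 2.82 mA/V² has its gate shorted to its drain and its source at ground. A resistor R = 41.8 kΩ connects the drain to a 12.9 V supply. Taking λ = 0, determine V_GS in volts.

With gate tied to drain, V_GS = V_DS ≥ V_GS − V_TN, so the device is in saturation.
KCL at the drain: ½ k_n (V_GS − V_TN)² = (V_DD − V_GS)/R.
Let x = V_GS − 0.55. Then 58.9 x² + x − 12.35 = 0, giving x = 0.449 V (positive root), so V_GS = 0.999 V.
I_D = (V_DD − V_GS)/R = (12.9 − 0.999) / 41.8 = 0.285 mA.

V_GS = 0.999 V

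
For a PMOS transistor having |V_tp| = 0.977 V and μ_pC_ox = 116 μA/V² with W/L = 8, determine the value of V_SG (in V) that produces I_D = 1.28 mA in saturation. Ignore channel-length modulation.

k_p = μ_pC_ox · (W/L) = 0.928 mA/V².
In saturation I_D = ½ k_p (V_SG − |V_tp|)², so V_SG − |V_tp| = √(2 I_D / k_p) = √(2 × 1.28 / 0.928) = 1.66 V.
V_SG = 0.977 + 1.66 = 2.64 V.

V_SG = 2.64 V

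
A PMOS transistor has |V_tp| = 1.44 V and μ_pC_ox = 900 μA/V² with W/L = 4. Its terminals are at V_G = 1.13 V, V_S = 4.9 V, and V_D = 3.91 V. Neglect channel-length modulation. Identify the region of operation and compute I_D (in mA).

V_SG = V_S − V_G = 4.9 − 1.13 = 3.77 V; V_SD = V_S − V_D = 4.9 − 3.91 = 0.99 V.
k_p = μ_pC_ox · (W/L) = 3.6 mA/V².
V_ov = V_SG − |V_tp| = 3.77 − 1.44 = 2.33 V.
Since V_SD = 0.99 V < V_ov = 2.33 V, the device is in the triode region.
I_D = k_p [V_ov · V_SD − ½ V_SD²] = 3.6 × [2.33 × 0.99 − 0.5 × 0.99²] = 6.54 mA.

Triode; I_D = 6.54 mA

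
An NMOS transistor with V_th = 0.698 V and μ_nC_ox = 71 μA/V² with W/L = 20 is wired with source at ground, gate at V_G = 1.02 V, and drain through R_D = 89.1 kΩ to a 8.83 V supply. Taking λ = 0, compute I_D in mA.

V_GS = V_G = 1.02 V, so V_ov = 1.02 − 0.698 = 0.322 V.
k_n = μ_nC_ox · (W/L) = 1.42 mA/V².
Assume saturation: I_D = ½ k_n V_ov² = 0.5 × 1.42 × 0.322² = 0.0736 mA, giving V_DS = V_DD − I_D R_D = 8.83 − 0.0736 × 89.1 = 2.27 V.
V_DS = 2.27 V ≥ V_ov = 0.322 V, confirming saturation.

I_D = 0.0736 mA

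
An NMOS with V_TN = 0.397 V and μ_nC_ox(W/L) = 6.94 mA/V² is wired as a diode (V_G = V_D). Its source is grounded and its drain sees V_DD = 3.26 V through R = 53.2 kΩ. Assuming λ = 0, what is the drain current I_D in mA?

With gate tied to drain, V_GS = V_DS ≥ V_GS − V_TN, so the device is in saturation.
KCL at the drain: ½ k_n (V_GS − V_TN)² = (V_DD − V_GS)/R.
Let x = V_GS − 0.397. Then 185 x² + x − 2.863 = 0, giving x = 0.122 V (positive root), so V_GS = 0.519 V.
I_D = (V_DD − V_GS)/R = (3.26 − 0.519) / 53.2 = 0.0515 mA.

I_D = 0.0515 mA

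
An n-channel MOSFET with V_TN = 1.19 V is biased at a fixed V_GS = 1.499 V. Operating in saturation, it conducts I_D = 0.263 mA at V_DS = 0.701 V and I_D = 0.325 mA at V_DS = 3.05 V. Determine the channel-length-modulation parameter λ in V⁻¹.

With V_GS fixed, I_D ∝ (1 + λ V_DS) in saturation, so I_D2/I_D1 = (1 + λ V_DS2)/(1 + λ V_DS1).
0.325/0.263 = 1.236 = (1 + 3.05 λ)/(1 + 0.701 λ).
Solving: λ (I_D1 V_DS2 − I_D2 V_DS1) = I_D2 − I_D1, so λ = (0.325 − 0.263) / (0.263 × 3.05 − 0.325 × 0.701) = 0.062 / 0.574 = 0.108 V⁻¹.

λ = 0.108 V⁻¹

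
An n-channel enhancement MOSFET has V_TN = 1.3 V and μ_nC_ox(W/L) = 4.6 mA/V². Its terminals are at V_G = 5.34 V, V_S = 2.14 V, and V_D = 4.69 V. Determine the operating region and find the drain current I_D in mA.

Saturation; I_D = 8.30 mA

V_GS = V_G − V_S = 5.34 − 2.14 = 3.2 V; V_DS = V_D − V_S = 4.69 − 2.14 = 2.55 V.
V_ov = V_GS − V_TN = 3.2 − 1.3 = 1.9 V.
Since V_DS = 2.55 V ≥ V_ov = 1.9 V, the device is in saturation.
I_D = ½ k_n V_ov² = 0.5 × 4.6 × 1.9² = 8.3 mA.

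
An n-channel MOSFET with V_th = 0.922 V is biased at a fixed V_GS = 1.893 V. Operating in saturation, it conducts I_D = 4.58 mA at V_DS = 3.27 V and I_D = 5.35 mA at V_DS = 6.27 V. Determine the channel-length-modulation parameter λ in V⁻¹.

λ = 0.0686 V⁻¹

With V_GS fixed, I_D ∝ (1 + λ V_DS) in saturation, so I_D2/I_D1 = (1 + λ V_DS2)/(1 + λ V_DS1).
5.35/4.58 = 1.168 = (1 + 6.27 λ)/(1 + 3.27 λ).
Solving: λ (I_D1 V_DS2 − I_D2 V_DS1) = I_D2 − I_D1, so λ = (5.35 − 4.58) / (4.58 × 6.27 − 5.35 × 3.27) = 0.77 / 11.2 = 0.0686 V⁻¹.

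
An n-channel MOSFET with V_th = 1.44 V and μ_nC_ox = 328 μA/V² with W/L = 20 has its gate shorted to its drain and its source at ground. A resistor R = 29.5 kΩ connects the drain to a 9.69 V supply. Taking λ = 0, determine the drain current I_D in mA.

With gate tied to drain, V_GS = V_DS ≥ V_GS − V_th, so the device is in saturation.
k_n = μ_nC_ox · (W/L) = 6.56 mA/V².
KCL at the drain: ½ k_n (V_GS − V_th)² = (V_DD − V_GS)/R.
Let x = V_GS − 1.44. Then 96.8 x² + x − 8.25 = 0, giving x = 0.287 V (positive root), so V_GS = 1.73 V.
I_D = (V_DD − V_GS)/R = (9.69 − 1.73) / 29.5 = 0.27 mA.

I_D = 0.270 mA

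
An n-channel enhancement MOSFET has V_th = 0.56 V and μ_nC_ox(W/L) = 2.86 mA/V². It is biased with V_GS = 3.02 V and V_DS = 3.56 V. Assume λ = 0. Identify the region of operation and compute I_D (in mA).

Saturation; I_D = 8.65 mA

V_ov = V_GS − V_th = 3.02 − 0.56 = 2.46 V.
Since V_DS = 3.56 V ≥ V_ov = 2.46 V, the device is in saturation.
I_D = ½ k_n V_ov² = 0.5 × 2.86 × 2.46² = 8.65 mA.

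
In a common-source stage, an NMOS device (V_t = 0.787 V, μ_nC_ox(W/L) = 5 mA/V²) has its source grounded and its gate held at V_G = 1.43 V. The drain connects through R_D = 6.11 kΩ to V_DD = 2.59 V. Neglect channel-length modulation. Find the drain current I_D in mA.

I_D = 0.401 mA

V_GS = V_G = 1.43 V, so V_ov = 1.43 − 0.787 = 0.643 V.
Assume saturation: I_D = ½ k_n V_ov² = 0.5 × 5 × 0.643² = 1.03 mA, giving V_DS = V_DD − I_D R_D = 2.59 − 1.03 × 6.11 = -3.73 V.
But -3.73 V < V_ov = 0.643 V, so the device is actually in triode.
In triode I_D = k_n[V_ov V_DS − ½ V_DS²] and I_D = (V_DD − V_DS)/R_D. Equating: 15.3 V_DS² − 20.64 V_DS + 2.59 = 0, giving V_DS = 0.14 V (the root below V_ov).
I_D = (2.59 − 0.14) / 6.11 = 0.401 mA.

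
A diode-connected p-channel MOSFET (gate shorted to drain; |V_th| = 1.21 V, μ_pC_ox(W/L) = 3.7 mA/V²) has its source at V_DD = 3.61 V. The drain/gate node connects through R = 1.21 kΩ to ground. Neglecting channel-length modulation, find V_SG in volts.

V_SG = 2.05 V

With gate tied to drain, V_SG = V_SD ≥ V_SG − |V_th|, so the device is in saturation.
KCL at the drain: ½ k_p (V_SG − |V_th|)² = (V_DD − V_SG)/R.
Let x = V_SG − 1.21. Then 2.24 x² + x − 2.4 = 0, giving x = 0.836 V (positive root), so V_SG = 2.05 V.
I_D = (V_DD − V_SG)/R = (3.61 − 2.05) / 1.21 = 1.29 mA.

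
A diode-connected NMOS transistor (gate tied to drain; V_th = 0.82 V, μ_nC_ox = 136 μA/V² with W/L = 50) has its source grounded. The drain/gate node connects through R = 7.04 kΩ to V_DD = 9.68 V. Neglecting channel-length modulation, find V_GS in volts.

With gate tied to drain, V_GS = V_DS ≥ V_GS − V_th, so the device is in saturation.
k_n = μ_nC_ox · (W/L) = 6.8 mA/V².
KCL at the drain: ½ k_n (V_GS − V_th)² = (V_DD − V_GS)/R.
Let x = V_GS − 0.82. Then 23.9 x² + x − 8.86 = 0, giving x = 0.588 V (positive root), so V_GS = 1.41 V.
I_D = (V_DD − V_GS)/R = (9.68 − 1.41) / 7.04 = 1.18 mA.

V_GS = 1.41 V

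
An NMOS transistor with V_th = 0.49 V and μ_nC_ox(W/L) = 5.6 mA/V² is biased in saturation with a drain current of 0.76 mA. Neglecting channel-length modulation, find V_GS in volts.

In saturation I_D = ½ k_n (V_GS − V_th)², so V_GS − V_th = √(2 I_D / k_n) = √(2 × 0.76 / 5.6) = 0.521 V.
V_GS = 0.49 + 0.521 = 1.01 V.

V_GS = 1.01 V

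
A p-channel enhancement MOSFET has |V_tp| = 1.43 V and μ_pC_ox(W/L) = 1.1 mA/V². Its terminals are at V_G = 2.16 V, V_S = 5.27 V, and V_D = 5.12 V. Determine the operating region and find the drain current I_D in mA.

Triode; I_D = 0.265 mA

V_SG = V_S − V_G = 5.27 − 2.16 = 3.11 V; V_SD = V_S − V_D = 5.27 − 5.12 = 0.15 V.
V_ov = V_SG − |V_tp| = 3.11 − 1.43 = 1.68 V.
Since V_SD = 0.15 V < V_ov = 1.68 V, the device is in the triode region.
I_D = k_p [V_ov · V_SD − ½ V_SD²] = 1.1 × [1.68 × 0.15 − 0.5 × 0.15²] = 0.265 mA.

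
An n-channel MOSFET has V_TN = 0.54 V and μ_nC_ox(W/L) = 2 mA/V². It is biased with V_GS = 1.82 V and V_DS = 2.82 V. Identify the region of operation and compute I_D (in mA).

Saturation; I_D = 1.64 mA

V_ov = V_GS − V_TN = 1.82 − 0.54 = 1.28 V.
Since V_DS = 2.82 V ≥ V_ov = 1.28 V, the device is in saturation.
I_D = ½ k_n V_ov² = 0.5 × 2 × 1.28² = 1.64 mA.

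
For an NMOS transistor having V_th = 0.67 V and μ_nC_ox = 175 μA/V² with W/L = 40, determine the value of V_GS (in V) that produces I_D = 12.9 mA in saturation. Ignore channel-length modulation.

V_GS = 2.59 V

k_n = μ_nC_ox · (W/L) = 7 mA/V².
In saturation I_D = ½ k_n (V_GS − V_th)², so V_GS − V_th = √(2 I_D / k_n) = √(2 × 12.9 / 7) = 1.92 V.
V_GS = 0.67 + 1.92 = 2.59 V.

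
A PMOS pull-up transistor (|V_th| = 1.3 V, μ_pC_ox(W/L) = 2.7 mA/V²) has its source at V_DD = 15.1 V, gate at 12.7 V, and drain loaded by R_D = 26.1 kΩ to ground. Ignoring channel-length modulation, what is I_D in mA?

I_D = 0.570 mA

V_SG = V_DD − V_G = 15.1 − 12.7 = 2.4 V, so V_ov = 2.4 − 1.3 = 1.1 V.
Assume saturation: I_D = ½ k_p V_ov² = 0.5 × 2.7 × 1.1² = 1.63 mA, giving V_SD = V_DD − I_D R_D = 15.1 − 1.63 × 26.1 = -27.5 V.
But -27.5 V < V_ov = 1.1 V, so the device is actually in triode.
In triode I_D = k_p[V_ov V_SD − ½ V_SD²] and I_D = (V_DD − V_SD)/R_D. Equating: 35.2 V_SD² − 78.52 V_SD + 15.1 = 0, giving V_SD = 0.213 V (the root below V_ov).
I_D = (15.1 − 0.213) / 26.1 = 0.57 mA.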